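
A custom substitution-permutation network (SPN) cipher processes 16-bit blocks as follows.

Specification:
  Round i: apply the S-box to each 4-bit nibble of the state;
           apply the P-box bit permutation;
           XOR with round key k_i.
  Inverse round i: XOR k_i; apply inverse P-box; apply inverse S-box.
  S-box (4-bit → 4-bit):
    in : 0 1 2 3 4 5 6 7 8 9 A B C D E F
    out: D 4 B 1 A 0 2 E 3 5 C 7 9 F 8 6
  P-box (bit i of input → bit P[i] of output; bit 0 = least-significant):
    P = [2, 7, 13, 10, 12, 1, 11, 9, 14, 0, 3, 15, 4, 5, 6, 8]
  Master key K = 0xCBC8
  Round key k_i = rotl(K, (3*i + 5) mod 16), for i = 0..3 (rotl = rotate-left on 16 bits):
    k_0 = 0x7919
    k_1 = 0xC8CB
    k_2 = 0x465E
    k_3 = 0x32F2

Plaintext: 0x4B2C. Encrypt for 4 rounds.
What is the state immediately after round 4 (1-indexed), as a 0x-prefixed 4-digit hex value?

s_0 = plaintext = 0x4B2C
s_1 = Round(s_0, k_0) = 0x2E36
s_2 = Round(s_1, k_1) = 0x597B
s_3 = Round(s_2, k_2) = 0x2CD0
s_4 = Round(s_3, k_3) = 0xCDC4

0xCDC4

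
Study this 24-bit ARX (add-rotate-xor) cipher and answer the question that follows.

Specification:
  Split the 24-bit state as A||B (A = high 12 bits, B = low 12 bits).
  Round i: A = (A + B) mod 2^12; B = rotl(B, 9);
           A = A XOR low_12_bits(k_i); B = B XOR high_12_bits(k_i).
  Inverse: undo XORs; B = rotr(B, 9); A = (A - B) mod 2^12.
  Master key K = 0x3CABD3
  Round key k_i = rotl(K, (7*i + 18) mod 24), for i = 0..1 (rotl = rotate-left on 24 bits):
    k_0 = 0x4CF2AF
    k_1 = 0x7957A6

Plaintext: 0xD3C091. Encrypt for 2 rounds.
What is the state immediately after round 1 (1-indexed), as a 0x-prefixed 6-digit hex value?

0xF626DD

s_0 = plaintext = 0xD3C091
s_1 = Round(s_0, k_0) = 0xF626DD
s_2 = Round(s_1, k_1) = 0x199D4E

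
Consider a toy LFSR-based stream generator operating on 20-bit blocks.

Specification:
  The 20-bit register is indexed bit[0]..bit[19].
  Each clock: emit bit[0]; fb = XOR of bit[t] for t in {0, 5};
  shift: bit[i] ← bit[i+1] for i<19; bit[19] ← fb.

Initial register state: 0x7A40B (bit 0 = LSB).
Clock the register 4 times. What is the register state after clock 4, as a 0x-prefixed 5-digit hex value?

reg_0 = 0x7A40B
clock 1: out=1, reg = 0xBD205
clock 2: out=1, reg = 0xDE902
clock 3: out=0, reg = 0x6F481
clock 4: out=1, reg = 0xB7A40

0xB7A40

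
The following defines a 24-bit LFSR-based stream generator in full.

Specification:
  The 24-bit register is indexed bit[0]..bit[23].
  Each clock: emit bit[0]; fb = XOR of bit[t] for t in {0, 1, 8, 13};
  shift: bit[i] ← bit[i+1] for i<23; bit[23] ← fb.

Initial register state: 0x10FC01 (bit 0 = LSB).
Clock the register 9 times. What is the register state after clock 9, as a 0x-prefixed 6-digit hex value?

0x3D087E

reg_0 = 0x10FC01
clock 1: out=1, reg = 0x087E00
clock 2: out=0, reg = 0x843F00
clock 3: out=0, reg = 0x421F80
clock 4: out=0, reg = 0xA10FC0
clock 5: out=0, reg = 0xD087E0
clock 6: out=0, reg = 0xE843F0
clock 7: out=0, reg = 0xF421F8
clock 8: out=0, reg = 0x7A10FC
clock 9: out=0, reg = 0x3D087E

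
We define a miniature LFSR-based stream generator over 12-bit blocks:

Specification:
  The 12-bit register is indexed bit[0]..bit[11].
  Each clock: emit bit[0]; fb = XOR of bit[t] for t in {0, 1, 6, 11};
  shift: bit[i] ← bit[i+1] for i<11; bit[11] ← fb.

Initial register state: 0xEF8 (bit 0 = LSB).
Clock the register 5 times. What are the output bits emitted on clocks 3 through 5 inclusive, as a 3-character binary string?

reg_0 = 0xEF8
clock 1: out=0, reg = 0x77C
clock 2: out=0, reg = 0xBBE
clock 3: out=0, reg = 0x5DF
clock 4: out=1, reg = 0xAEF
clock 5: out=1, reg = 0x577

011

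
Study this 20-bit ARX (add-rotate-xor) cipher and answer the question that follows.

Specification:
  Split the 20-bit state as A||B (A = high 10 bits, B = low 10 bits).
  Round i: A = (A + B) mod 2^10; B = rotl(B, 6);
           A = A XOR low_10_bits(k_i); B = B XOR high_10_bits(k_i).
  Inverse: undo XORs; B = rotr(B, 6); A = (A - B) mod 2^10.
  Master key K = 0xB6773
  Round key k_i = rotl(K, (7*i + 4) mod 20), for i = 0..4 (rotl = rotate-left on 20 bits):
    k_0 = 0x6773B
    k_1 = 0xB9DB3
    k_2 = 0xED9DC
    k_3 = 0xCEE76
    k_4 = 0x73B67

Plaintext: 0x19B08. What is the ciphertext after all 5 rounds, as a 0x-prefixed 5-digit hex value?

0x62C81

s_0 = plaintext = 0x19B08
s_1 = Round(s_0, k_0) = 0x157AD
s_2 = Round(s_1, k_1) = 0x6C59D
s_3 = Round(s_2, k_2) = 0xA48EF
s_4 = Round(s_3, k_3) = 0x7DCF5
s_5 = Round(s_4, k_4) = 0x62C81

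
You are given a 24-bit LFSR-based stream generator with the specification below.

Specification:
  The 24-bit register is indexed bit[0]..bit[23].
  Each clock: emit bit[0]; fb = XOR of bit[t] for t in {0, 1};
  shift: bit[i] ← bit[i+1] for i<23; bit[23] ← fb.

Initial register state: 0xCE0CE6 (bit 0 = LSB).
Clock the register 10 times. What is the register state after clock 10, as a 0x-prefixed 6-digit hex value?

reg_0 = 0xCE0CE6
clock 1: out=0, reg = 0xE70673
clock 2: out=1, reg = 0x738339
clock 3: out=1, reg = 0xB9C19C
clock 4: out=0, reg = 0x5CE0CE
clock 5: out=0, reg = 0xAE7067
clock 6: out=1, reg = 0x573833
clock 7: out=1, reg = 0x2B9C19
clock 8: out=1, reg = 0x95CE0C
clock 9: out=0, reg = 0x4AE706
clock 10: out=0, reg = 0xA57383

0xA57383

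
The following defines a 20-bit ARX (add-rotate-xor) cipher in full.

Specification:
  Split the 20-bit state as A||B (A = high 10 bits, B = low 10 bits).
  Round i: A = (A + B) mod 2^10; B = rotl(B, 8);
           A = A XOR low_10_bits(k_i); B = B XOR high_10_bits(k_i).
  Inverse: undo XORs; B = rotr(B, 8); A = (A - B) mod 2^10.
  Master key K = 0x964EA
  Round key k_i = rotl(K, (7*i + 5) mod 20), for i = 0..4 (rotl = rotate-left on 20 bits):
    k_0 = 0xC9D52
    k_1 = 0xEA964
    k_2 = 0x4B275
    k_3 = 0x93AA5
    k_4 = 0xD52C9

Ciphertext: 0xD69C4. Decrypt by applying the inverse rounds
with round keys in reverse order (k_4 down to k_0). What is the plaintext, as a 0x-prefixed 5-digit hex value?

0xB1D20

s_0 = ciphertext = 0xD69C4
s_1 = InvRound(s_0, k_4) = 0xD4642
s_2 = InvRound(s_1, k_3) = 0x71030
s_3 = InvRound(s_2, k_2) = 0xD0071
s_4 = InvRound(s_3, k_1) = 0xAD76F
s_5 = InvRound(s_4, k_0) = 0xB1D20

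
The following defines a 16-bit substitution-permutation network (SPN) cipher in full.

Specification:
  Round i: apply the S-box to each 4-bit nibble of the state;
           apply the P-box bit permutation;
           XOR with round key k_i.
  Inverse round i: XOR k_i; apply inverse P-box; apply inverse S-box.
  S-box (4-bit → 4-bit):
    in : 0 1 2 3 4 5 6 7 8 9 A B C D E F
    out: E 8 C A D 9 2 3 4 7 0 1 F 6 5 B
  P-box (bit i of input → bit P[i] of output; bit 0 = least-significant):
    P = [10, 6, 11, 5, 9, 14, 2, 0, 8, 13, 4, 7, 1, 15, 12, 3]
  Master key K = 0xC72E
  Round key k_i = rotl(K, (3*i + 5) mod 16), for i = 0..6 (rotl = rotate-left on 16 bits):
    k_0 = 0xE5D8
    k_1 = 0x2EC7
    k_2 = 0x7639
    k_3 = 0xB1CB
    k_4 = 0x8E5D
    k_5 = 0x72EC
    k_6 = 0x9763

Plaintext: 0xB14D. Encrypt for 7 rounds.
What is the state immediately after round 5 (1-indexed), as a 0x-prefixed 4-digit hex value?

s_0 = plaintext = 0xB14D
s_1 = Round(s_0, k_0) = 0xEF1F
s_2 = Round(s_1, k_1) = 0x1B24
s_3 = Round(s_2, k_2) = 0x7B14
s_4 = Round(s_3, k_3) = 0x3CE8
s_5 = Round(s_4, k_4) = 0x25C1
s_6 = Round(s_5, k_5) = 0x2141
s_7 = Round(s_6, k_6) = 0x85CE

0x25C1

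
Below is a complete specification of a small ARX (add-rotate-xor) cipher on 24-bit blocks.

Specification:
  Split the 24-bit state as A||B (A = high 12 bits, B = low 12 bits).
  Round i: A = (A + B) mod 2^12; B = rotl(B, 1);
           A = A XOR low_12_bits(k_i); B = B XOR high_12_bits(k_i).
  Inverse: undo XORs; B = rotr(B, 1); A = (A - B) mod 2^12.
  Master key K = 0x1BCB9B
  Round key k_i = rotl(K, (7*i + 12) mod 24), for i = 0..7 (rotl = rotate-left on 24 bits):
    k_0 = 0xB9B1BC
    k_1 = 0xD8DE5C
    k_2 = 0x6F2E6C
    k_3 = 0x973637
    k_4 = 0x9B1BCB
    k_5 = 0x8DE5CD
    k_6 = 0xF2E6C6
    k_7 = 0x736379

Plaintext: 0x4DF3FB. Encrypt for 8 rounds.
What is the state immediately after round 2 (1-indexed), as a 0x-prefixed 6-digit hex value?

0xB8F556

s_0 = plaintext = 0x4DF3FB
s_1 = Round(s_0, k_0) = 0x966C6D
s_2 = Round(s_1, k_1) = 0xB8F556
s_3 = Round(s_2, k_2) = 0xE89C5E
s_4 = Round(s_3, k_3) = 0xCD01CE
s_5 = Round(s_4, k_4) = 0x555A2D
s_6 = Round(s_5, k_5) = 0xA4FC85
s_7 = Round(s_6, k_6) = 0x012625
s_8 = Round(s_7, k_7) = 0x54EB7C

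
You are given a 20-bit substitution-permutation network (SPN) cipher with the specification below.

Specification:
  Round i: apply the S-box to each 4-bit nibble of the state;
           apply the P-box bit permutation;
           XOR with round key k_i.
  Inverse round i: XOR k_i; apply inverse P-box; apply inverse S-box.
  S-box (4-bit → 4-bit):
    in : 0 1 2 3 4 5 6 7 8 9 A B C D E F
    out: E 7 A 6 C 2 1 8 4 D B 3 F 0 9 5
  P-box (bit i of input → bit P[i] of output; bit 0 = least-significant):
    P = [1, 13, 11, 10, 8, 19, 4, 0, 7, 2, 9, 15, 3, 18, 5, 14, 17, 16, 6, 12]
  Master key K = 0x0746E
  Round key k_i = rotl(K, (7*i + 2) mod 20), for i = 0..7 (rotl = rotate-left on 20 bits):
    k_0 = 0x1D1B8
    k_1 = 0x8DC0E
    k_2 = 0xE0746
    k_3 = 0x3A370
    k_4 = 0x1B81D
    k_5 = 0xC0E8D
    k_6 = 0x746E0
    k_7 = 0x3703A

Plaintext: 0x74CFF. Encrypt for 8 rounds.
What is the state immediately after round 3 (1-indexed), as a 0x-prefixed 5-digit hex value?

s_0 = plaintext = 0x74CFF
s_1 = Round(s_0, k_0) = 0x10A0E
s_2 = Round(s_1, k_1) = 0x718F9
s_3 = Round(s_2, k_2) = 0xA187C
s_4 = Round(s_3, k_3) = 0x49D5B
s_5 = Round(s_4, k_4) = 0x9C877
s_6 = Round(s_5, k_5) = 0xA58E4
s_7 = Round(s_6, k_6) = 0x059E1
s_8 = Round(s_7, k_7) = 0x6CBF9

0xA187C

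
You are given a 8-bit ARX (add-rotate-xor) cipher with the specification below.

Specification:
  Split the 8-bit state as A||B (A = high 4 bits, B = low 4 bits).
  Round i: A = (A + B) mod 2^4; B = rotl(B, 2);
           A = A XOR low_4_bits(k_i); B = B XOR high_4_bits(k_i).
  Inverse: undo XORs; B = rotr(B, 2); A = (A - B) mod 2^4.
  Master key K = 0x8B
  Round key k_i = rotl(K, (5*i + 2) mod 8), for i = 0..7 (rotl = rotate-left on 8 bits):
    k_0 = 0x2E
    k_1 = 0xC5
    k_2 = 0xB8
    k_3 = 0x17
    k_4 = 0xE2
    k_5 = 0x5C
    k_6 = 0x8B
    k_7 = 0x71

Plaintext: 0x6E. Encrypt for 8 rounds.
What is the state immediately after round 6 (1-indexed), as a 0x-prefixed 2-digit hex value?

s_0 = plaintext = 0x6E
s_1 = Round(s_0, k_0) = 0xA9
s_2 = Round(s_1, k_1) = 0x6A
s_3 = Round(s_2, k_2) = 0x81
s_4 = Round(s_3, k_3) = 0xE5
s_5 = Round(s_4, k_4) = 0x1B
s_6 = Round(s_5, k_5) = 0x0B
s_7 = Round(s_6, k_6) = 0x06
s_8 = Round(s_7, k_7) = 0x7E

0x0B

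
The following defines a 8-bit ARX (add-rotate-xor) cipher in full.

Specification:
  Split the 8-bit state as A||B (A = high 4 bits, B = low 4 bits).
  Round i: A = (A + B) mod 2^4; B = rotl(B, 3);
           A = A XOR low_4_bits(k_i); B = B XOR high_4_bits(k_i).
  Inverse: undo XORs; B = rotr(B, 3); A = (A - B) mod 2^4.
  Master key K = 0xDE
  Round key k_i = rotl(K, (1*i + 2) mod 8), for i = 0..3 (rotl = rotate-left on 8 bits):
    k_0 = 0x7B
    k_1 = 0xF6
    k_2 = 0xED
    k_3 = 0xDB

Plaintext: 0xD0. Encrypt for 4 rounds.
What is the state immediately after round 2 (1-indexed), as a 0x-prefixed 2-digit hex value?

0xB4

s_0 = plaintext = 0xD0
s_1 = Round(s_0, k_0) = 0x67
s_2 = Round(s_1, k_1) = 0xB4
s_3 = Round(s_2, k_2) = 0x2C
s_4 = Round(s_3, k_3) = 0x5B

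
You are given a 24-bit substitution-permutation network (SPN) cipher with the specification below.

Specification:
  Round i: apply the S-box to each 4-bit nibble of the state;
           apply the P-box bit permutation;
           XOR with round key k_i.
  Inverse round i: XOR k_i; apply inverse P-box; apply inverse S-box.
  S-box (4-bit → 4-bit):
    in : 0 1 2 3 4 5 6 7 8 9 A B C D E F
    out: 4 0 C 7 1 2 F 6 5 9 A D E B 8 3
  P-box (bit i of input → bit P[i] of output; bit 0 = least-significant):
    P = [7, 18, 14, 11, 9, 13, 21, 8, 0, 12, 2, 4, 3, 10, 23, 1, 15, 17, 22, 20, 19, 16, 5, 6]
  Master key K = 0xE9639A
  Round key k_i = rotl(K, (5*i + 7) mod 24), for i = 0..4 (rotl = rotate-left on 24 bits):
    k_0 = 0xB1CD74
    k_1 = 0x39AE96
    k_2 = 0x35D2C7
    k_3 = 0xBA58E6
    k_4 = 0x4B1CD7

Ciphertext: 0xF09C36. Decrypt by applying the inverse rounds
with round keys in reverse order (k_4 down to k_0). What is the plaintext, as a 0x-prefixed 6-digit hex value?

0xEF005B

s_0 = ciphertext = 0xF09C36
s_1 = InvRound(s_0, k_4) = 0x6D0404
s_2 = InvRound(s_1, k_3) = 0xCCC516
s_3 = InvRound(s_2, k_2) = 0xD27DB4
s_4 = InvRound(s_3, k_1) = 0x3325B0
s_5 = InvRound(s_4, k_0) = 0xEF005B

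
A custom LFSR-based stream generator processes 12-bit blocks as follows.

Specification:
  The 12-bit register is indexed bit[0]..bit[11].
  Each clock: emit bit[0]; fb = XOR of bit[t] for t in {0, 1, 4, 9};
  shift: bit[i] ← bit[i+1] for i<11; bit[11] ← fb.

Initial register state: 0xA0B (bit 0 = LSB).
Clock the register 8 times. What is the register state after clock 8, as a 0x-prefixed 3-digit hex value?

reg_0 = 0xA0B
clock 1: out=1, reg = 0xD05
clock 2: out=1, reg = 0xE82
clock 3: out=0, reg = 0x741
clock 4: out=1, reg = 0x3A0
clock 5: out=0, reg = 0x9D0
clock 6: out=0, reg = 0xCE8
clock 7: out=0, reg = 0x674
clock 8: out=0, reg = 0x33A

0x33A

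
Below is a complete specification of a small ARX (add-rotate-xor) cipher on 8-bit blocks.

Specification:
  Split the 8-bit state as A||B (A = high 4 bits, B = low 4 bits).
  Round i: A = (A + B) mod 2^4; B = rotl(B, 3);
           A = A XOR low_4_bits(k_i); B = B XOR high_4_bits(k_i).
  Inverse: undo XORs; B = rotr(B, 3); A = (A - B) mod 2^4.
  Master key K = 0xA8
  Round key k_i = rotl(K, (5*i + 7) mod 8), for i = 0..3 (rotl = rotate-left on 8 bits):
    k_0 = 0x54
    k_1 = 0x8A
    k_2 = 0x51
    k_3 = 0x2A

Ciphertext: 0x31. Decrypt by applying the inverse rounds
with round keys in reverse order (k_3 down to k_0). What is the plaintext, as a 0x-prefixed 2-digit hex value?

0xC1

s_0 = ciphertext = 0x31
s_1 = InvRound(s_0, k_3) = 0x36
s_2 = InvRound(s_1, k_2) = 0xC6
s_3 = InvRound(s_2, k_1) = 0x9D
s_4 = InvRound(s_3, k_0) = 0xC1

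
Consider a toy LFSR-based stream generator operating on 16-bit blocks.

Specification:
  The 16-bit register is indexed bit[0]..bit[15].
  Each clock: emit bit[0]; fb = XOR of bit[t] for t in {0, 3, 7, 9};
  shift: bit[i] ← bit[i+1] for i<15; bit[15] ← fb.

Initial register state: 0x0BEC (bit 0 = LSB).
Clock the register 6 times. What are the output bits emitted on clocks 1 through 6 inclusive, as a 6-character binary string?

001101

reg_0 = 0x0BEC
clock 1: out=0, reg = 0x85F6
clock 2: out=0, reg = 0xC2FB
clock 3: out=1, reg = 0x617D
clock 4: out=1, reg = 0x30BE
clock 5: out=0, reg = 0x185F
clock 6: out=1, reg = 0x0C2F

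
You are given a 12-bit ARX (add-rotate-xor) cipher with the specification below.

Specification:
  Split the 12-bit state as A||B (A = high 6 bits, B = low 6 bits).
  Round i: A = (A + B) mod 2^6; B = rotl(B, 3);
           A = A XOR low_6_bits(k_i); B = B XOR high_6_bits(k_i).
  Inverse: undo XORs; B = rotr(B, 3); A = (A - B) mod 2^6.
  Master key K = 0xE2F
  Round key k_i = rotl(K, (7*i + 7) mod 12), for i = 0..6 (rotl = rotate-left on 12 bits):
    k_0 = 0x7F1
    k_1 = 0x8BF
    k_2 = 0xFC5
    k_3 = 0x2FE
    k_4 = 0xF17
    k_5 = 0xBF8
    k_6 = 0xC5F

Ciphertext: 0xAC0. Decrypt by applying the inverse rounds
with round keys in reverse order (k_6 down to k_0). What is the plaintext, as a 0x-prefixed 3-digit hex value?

0xE2B

s_0 = ciphertext = 0xAC0
s_1 = InvRound(s_0, k_6) = 0x98E
s_2 = InvRound(s_1, k_5) = 0x48C
s_3 = InvRound(s_2, k_4) = 0xFC6
s_4 = InvRound(s_3, k_3) = 0x629
s_5 = InvRound(s_4, k_2) = 0xAF2
s_6 = InvRound(s_5, k_1) = 0x482
s_7 = InvRound(s_6, k_0) = 0xE2B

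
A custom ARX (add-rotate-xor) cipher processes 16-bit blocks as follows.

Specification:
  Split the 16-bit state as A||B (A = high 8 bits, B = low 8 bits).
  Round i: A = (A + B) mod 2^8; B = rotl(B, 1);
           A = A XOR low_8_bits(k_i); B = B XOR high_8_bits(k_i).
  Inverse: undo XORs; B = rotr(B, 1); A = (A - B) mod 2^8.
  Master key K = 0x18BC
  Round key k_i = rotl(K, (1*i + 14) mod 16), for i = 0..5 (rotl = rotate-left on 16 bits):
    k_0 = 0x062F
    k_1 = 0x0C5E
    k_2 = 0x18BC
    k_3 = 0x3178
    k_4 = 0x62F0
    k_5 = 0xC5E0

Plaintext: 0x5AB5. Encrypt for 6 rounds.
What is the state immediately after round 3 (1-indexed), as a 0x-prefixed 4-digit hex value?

0x15B5

s_0 = plaintext = 0x5AB5
s_1 = Round(s_0, k_0) = 0x206D
s_2 = Round(s_1, k_1) = 0xD3D6
s_3 = Round(s_2, k_2) = 0x15B5
s_4 = Round(s_3, k_3) = 0xB25A
s_5 = Round(s_4, k_4) = 0xFCD6
s_6 = Round(s_5, k_5) = 0x3268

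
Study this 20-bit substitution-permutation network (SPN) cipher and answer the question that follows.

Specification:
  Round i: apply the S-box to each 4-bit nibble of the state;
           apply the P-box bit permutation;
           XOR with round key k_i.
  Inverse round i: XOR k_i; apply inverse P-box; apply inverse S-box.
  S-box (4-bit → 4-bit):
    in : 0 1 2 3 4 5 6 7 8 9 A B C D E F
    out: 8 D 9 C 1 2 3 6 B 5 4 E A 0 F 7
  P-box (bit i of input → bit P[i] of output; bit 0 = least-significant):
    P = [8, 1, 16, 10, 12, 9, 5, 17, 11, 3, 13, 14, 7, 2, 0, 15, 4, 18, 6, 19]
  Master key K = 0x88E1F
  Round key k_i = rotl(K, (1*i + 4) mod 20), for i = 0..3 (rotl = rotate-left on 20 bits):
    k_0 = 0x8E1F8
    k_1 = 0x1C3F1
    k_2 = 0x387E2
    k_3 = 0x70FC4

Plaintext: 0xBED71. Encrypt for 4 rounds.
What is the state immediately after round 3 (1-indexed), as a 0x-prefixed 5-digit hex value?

0x7E5AA

s_0 = plaintext = 0xBED71
s_1 = Round(s_0, k_0) = 0x5661D
s_2 = Round(s_1, k_1) = 0x7DB5D
s_3 = Round(s_2, k_2) = 0x7E5AA
s_4 = Round(s_3, k_3) = 0x28F29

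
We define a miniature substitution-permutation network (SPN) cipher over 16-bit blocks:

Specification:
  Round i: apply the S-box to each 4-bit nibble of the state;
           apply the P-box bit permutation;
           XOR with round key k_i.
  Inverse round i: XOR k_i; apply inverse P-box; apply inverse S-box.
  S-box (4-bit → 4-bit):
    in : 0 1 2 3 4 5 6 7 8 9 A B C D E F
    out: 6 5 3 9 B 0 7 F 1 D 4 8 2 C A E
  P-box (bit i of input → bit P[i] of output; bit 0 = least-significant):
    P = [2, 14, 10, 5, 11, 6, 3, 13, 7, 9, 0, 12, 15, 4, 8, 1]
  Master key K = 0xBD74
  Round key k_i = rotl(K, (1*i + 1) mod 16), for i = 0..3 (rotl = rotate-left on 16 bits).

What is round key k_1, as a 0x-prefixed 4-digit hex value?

0xF5D2

K = 0xBD74
k_0 = rotl(K, (1*0+1) mod 16) = rotl(K, 1) = 0x7AE9
k_1 = rotl(K, (1*1+1) mod 16) = rotl(K, 2) = 0xF5D2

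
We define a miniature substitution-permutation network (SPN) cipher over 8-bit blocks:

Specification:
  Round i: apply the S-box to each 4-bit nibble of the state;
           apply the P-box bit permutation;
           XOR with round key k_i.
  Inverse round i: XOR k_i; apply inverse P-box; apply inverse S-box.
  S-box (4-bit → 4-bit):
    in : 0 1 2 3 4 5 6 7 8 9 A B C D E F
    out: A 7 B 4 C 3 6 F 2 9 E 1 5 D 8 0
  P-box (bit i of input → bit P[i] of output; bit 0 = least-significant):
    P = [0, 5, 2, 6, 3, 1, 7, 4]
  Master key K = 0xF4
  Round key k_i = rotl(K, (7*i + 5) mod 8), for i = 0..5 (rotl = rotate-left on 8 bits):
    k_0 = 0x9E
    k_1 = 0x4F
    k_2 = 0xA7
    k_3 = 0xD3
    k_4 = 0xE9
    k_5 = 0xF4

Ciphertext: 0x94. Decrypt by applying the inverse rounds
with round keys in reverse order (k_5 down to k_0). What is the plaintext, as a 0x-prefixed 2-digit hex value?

0x7E

s_0 = ciphertext = 0x94
s_1 = InvRound(s_0, k_5) = 0xF0
s_2 = InvRound(s_1, k_4) = 0x9B
s_3 = InvRound(s_2, k_3) = 0xBE
s_4 = InvRound(s_3, k_2) = 0x9B
s_5 = InvRound(s_4, k_1) = 0x44
s_6 = InvRound(s_5, k_0) = 0x7E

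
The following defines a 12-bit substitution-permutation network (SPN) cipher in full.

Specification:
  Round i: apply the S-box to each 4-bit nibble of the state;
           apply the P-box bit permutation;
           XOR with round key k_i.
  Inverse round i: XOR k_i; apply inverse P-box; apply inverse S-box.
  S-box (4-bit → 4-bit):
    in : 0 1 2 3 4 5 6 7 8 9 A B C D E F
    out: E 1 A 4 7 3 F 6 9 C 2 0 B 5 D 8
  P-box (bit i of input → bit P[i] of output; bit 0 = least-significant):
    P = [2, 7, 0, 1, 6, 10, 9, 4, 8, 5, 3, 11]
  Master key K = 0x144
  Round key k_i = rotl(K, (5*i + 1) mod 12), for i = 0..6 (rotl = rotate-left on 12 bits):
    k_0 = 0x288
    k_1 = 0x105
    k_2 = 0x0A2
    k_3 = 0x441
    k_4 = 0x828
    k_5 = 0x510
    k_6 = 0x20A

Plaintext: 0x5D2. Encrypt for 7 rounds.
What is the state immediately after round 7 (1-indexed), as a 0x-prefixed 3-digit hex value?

0xF92

s_0 = plaintext = 0x5D2
s_1 = Round(s_0, k_0) = 0x16A
s_2 = Round(s_1, k_1) = 0x6D5
s_3 = Round(s_2, k_2) = 0xB4E
s_4 = Round(s_3, k_3) = 0x206
s_5 = Round(s_4, k_4) = 0x69F
s_6 = Round(s_5, k_5) = 0xE2A
s_7 = Round(s_6, k_6) = 0xF92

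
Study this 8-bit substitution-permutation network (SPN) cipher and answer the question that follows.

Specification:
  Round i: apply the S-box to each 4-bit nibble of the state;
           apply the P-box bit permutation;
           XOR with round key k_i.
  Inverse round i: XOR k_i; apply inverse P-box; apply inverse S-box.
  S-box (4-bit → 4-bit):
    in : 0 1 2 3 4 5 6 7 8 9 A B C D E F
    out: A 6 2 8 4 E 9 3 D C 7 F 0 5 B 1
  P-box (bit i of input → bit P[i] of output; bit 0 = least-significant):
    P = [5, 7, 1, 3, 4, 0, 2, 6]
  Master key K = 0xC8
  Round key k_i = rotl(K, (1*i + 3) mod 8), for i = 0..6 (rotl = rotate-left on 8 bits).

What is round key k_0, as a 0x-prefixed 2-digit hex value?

0x46

K = 0xC8
k_0 = rotl(K, (1*0+3) mod 8) = rotl(K, 3) = 0x46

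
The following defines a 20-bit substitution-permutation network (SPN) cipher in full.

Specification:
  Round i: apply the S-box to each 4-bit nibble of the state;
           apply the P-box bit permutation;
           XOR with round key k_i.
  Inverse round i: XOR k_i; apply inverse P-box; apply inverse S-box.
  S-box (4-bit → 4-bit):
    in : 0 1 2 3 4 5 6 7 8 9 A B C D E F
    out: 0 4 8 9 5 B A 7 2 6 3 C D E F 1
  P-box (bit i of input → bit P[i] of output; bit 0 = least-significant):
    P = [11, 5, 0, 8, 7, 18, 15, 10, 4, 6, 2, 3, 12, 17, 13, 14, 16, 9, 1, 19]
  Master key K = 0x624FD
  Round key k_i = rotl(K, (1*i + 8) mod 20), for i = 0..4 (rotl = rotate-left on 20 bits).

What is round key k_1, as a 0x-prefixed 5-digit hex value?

0x9FAC4

K = 0x624FD
k_0 = rotl(K, (1*0+8) mod 20) = rotl(K, 8) = 0x4FD62
k_1 = rotl(K, (1*1+8) mod 20) = rotl(K, 9) = 0x9FAC4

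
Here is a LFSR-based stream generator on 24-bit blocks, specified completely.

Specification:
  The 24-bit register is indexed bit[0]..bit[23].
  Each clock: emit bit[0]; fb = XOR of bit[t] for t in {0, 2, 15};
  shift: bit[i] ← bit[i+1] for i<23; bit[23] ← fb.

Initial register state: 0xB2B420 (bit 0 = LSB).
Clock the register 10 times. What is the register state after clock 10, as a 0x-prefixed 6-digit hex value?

reg_0 = 0xB2B420
clock 1: out=0, reg = 0xD95A10
clock 2: out=0, reg = 0x6CAD08
clock 3: out=0, reg = 0xB65684
clock 4: out=0, reg = 0xDB2B42
clock 5: out=0, reg = 0x6D95A1
clock 6: out=1, reg = 0x36CAD0
clock 7: out=0, reg = 0x9B6568
clock 8: out=0, reg = 0x4DB2B4
clock 9: out=0, reg = 0x26D95A
clock 10: out=0, reg = 0x936CAD

0x936CAD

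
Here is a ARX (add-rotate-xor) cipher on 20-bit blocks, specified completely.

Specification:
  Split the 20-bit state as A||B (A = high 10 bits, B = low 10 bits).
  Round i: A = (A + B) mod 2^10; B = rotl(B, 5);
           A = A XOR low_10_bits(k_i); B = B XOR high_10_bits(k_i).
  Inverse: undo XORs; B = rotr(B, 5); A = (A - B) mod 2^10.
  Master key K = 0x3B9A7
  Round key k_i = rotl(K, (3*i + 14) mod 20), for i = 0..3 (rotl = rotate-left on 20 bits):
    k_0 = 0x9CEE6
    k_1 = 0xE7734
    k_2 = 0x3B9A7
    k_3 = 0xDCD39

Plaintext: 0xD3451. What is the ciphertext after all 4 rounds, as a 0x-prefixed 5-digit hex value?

0x49F0B

s_0 = plaintext = 0xD3451
s_1 = Round(s_0, k_0) = 0x5E051
s_2 = Round(s_1, k_1) = 0xBF5BF
s_3 = Round(s_2, k_2) = 0x46F03
s_4 = Round(s_3, k_3) = 0x49F0B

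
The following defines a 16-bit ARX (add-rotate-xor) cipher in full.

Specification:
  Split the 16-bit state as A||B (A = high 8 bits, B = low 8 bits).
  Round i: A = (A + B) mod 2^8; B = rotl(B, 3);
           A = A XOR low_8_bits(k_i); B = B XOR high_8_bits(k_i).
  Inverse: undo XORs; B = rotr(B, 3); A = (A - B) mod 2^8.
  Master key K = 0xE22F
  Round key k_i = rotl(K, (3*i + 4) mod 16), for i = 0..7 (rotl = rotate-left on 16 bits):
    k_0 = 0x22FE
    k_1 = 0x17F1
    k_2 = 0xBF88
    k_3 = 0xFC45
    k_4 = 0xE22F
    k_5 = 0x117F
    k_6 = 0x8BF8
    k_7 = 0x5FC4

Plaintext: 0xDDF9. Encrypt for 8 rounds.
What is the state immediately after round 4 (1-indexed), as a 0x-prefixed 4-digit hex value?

s_0 = plaintext = 0xDDF9
s_1 = Round(s_0, k_0) = 0x28ED
s_2 = Round(s_1, k_1) = 0xE478
s_3 = Round(s_2, k_2) = 0xD47C
s_4 = Round(s_3, k_3) = 0x151F
s_5 = Round(s_4, k_4) = 0x1B1A
s_6 = Round(s_5, k_5) = 0x4AC1
s_7 = Round(s_6, k_6) = 0xF385
s_8 = Round(s_7, k_7) = 0xBC73

0x151F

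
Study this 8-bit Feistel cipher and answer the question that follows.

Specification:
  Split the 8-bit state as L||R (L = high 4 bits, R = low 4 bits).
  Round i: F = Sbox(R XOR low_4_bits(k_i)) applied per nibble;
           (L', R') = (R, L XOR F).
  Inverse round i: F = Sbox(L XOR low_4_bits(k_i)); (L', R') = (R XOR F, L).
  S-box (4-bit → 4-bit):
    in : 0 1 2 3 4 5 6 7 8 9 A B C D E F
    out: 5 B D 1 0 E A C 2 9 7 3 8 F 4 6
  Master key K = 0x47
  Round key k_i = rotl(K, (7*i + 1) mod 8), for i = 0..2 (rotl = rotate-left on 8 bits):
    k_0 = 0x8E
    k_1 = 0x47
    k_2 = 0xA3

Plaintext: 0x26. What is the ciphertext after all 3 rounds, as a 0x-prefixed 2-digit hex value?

s_0 = plaintext = 0x26
s_1 = Round(s_0, k_0) = 0x60
s_2 = Round(s_1, k_1) = 0x0A
s_3 = Round(s_2, k_2) = 0xA9

0xA9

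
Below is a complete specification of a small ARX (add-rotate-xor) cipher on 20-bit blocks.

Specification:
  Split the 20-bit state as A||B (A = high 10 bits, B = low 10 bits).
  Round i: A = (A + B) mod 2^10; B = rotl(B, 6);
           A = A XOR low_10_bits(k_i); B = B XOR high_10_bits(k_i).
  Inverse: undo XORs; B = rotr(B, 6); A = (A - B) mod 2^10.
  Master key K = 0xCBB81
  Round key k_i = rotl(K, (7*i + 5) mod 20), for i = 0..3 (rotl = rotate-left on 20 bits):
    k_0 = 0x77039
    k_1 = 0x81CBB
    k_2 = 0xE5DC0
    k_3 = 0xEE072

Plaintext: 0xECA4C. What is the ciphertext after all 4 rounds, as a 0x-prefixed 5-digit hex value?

s_0 = plaintext = 0xECA4C
s_1 = Round(s_0, k_0) = 0x71EF8
s_2 = Round(s_1, k_1) = 0x01028
s_3 = Round(s_2, k_2) = 0x7B195
s_4 = Round(s_3, k_3) = 0xFCEE1

0xFCEE1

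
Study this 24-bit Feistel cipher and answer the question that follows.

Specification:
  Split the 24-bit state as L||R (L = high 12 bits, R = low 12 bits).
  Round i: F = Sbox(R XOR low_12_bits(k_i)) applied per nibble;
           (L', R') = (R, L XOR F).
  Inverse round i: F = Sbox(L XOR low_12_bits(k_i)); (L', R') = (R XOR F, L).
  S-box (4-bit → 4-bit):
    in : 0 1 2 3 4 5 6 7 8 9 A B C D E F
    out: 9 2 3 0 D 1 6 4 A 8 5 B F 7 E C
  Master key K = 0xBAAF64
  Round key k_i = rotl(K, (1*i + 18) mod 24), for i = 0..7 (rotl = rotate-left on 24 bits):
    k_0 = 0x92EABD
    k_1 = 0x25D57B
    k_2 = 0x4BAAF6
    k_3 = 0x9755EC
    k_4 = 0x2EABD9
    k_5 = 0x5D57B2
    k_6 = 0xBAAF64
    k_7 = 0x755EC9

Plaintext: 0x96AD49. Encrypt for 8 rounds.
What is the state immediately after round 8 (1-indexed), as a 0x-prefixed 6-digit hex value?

s_0 = plaintext = 0x96AD49
s_1 = Round(s_0, k_0) = 0xD49DA7
s_2 = Round(s_1, k_1) = 0xDA7736
s_3 = Round(s_2, k_2) = 0x736A5E
s_4 = Round(s_3, k_3) = 0xA5EB85
s_5 = Round(s_4, k_4) = 0xB85341
s_6 = Round(s_5, k_5) = 0x341645
s_7 = Round(s_6, k_6) = 0x645B73
s_8 = Round(s_7, k_7) = 0xB737F0

0xB737F0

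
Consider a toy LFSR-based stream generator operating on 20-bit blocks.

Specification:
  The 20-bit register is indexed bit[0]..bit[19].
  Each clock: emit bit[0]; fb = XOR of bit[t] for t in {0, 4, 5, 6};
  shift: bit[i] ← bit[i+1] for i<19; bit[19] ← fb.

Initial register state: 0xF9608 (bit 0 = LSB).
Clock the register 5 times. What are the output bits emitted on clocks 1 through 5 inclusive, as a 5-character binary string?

00010

reg_0 = 0xF9608
clock 1: out=0, reg = 0x7CB04
clock 2: out=0, reg = 0x3E582
clock 3: out=0, reg = 0x1F2C1
clock 4: out=1, reg = 0x0F960
clock 5: out=0, reg = 0x07CB0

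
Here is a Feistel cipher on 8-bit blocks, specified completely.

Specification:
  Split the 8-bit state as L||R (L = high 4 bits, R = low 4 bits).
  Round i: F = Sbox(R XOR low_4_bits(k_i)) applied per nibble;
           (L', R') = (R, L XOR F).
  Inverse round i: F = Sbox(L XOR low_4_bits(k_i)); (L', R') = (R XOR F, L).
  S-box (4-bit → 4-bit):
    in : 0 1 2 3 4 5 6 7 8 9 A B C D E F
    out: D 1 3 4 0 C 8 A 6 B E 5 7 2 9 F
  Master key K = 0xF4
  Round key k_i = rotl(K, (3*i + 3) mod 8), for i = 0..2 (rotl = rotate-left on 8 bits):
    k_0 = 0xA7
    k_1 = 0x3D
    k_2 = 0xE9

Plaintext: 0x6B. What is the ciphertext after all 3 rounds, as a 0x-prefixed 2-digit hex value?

0xCD

s_0 = plaintext = 0x6B
s_1 = Round(s_0, k_0) = 0xB1
s_2 = Round(s_1, k_1) = 0x1C
s_3 = Round(s_2, k_2) = 0xCD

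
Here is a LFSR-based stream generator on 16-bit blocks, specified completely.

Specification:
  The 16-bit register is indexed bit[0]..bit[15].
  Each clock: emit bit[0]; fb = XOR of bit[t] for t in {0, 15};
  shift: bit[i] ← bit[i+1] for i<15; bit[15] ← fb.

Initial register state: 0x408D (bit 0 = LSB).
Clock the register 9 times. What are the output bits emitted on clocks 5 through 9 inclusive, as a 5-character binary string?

00010

reg_0 = 0x408D
clock 1: out=1, reg = 0xA046
clock 2: out=0, reg = 0xD023
clock 3: out=1, reg = 0x6811
clock 4: out=1, reg = 0xB408
clock 5: out=0, reg = 0xDA04
clock 6: out=0, reg = 0xED02
clock 7: out=0, reg = 0xF681
clock 8: out=1, reg = 0x7B40
clock 9: out=0, reg = 0x3DA0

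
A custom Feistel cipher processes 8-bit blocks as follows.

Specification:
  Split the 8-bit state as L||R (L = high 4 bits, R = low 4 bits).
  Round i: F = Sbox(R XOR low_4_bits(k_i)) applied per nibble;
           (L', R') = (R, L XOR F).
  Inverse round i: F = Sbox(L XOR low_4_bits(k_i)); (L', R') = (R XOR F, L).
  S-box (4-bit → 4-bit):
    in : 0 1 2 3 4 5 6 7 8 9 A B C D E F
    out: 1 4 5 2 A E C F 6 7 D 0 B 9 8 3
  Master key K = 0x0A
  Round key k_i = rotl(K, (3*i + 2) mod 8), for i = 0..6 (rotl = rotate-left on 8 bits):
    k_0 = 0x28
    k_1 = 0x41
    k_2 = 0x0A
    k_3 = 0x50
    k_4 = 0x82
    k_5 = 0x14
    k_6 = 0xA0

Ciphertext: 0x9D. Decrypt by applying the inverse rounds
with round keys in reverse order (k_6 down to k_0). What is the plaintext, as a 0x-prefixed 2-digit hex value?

0x96

s_0 = ciphertext = 0x9D
s_1 = InvRound(s_0, k_6) = 0xA9
s_2 = InvRound(s_1, k_5) = 0x1A
s_3 = InvRound(s_2, k_4) = 0x81
s_4 = InvRound(s_3, k_3) = 0x78
s_5 = InvRound(s_4, k_2) = 0x17
s_6 = InvRound(s_5, k_1) = 0x61
s_7 = InvRound(s_6, k_0) = 0x96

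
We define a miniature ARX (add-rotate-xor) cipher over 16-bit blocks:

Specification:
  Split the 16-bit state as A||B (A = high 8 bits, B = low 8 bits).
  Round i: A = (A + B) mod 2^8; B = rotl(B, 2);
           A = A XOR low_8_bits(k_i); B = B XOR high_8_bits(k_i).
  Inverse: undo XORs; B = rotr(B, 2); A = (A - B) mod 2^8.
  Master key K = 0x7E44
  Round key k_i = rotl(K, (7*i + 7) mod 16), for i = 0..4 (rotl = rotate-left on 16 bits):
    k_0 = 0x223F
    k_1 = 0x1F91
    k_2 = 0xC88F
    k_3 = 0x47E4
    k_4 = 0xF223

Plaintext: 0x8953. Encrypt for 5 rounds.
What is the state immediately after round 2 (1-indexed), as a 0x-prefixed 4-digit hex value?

s_0 = plaintext = 0x8953
s_1 = Round(s_0, k_0) = 0xE36F
s_2 = Round(s_1, k_1) = 0xC3A2
s_3 = Round(s_2, k_2) = 0xEA42
s_4 = Round(s_3, k_3) = 0xC84E
s_5 = Round(s_4, k_4) = 0x35CB

0xC3A2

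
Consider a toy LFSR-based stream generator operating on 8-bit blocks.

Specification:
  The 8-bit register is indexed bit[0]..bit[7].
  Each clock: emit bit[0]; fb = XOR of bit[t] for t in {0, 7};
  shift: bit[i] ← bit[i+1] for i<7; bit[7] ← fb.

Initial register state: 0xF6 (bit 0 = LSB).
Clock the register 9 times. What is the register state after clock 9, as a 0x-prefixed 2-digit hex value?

0x56

reg_0 = 0xF6
clock 1: out=0, reg = 0xFB
clock 2: out=1, reg = 0x7D
clock 3: out=1, reg = 0xBE
clock 4: out=0, reg = 0xDF
clock 5: out=1, reg = 0x6F
clock 6: out=1, reg = 0xB7
clock 7: out=1, reg = 0x5B
clock 8: out=1, reg = 0xAD
clock 9: out=1, reg = 0x56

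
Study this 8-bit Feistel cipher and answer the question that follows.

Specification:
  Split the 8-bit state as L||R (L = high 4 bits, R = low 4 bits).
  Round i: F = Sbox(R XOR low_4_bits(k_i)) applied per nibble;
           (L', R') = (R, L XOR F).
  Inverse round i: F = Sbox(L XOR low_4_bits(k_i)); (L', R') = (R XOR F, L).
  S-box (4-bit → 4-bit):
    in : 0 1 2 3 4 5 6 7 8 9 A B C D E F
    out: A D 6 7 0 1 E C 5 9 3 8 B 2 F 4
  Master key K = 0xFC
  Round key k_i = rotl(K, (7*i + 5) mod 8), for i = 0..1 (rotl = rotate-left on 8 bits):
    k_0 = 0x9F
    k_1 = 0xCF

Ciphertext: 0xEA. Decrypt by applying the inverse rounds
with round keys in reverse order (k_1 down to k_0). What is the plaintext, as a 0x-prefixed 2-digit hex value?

s_0 = ciphertext = 0xEA
s_1 = InvRound(s_0, k_1) = 0x7E
s_2 = InvRound(s_1, k_0) = 0xB7

0xB7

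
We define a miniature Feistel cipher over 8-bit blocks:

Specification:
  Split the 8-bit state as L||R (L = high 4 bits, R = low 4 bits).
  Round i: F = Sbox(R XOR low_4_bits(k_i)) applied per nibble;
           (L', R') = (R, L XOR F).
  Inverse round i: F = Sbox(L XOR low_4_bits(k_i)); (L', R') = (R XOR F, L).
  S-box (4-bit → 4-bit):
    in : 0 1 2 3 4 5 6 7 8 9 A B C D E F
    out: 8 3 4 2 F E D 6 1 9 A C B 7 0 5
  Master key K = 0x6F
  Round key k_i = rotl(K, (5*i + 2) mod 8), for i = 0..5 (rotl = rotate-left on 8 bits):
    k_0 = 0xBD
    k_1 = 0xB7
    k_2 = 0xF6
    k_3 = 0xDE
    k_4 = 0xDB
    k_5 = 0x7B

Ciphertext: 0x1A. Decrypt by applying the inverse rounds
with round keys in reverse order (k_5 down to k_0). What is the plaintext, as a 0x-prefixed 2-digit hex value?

s_0 = ciphertext = 0x1A
s_1 = InvRound(s_0, k_5) = 0x01
s_2 = InvRound(s_1, k_4) = 0xD0
s_3 = InvRound(s_2, k_3) = 0x2D
s_4 = InvRound(s_3, k_2) = 0x22
s_5 = InvRound(s_4, k_1) = 0xC2
s_6 = InvRound(s_5, k_0) = 0x1C

0x1C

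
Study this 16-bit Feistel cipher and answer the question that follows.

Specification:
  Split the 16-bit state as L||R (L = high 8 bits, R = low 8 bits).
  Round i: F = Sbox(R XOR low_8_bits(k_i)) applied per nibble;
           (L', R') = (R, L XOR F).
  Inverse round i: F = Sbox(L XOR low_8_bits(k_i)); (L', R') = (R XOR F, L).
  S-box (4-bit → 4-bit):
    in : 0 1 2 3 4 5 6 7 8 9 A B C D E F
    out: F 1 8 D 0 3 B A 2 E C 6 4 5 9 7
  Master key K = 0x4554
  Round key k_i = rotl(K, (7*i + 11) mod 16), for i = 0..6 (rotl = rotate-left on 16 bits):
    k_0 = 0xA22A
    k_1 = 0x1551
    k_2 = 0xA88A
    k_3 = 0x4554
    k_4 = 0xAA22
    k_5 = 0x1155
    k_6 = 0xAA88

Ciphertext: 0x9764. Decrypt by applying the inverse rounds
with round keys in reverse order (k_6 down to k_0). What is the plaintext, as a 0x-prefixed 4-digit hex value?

s_0 = ciphertext = 0x9764
s_1 = InvRound(s_0, k_6) = 0x7397
s_2 = InvRound(s_1, k_5) = 0x1C73
s_3 = InvRound(s_2, k_4) = 0xAA1C
s_4 = InvRound(s_3, k_3) = 0x65AA
s_5 = InvRound(s_4, k_2) = 0x3D65
s_6 = InvRound(s_5, k_1) = 0xD13D
s_7 = InvRound(s_6, k_0) = 0x4BD1

0x4BD1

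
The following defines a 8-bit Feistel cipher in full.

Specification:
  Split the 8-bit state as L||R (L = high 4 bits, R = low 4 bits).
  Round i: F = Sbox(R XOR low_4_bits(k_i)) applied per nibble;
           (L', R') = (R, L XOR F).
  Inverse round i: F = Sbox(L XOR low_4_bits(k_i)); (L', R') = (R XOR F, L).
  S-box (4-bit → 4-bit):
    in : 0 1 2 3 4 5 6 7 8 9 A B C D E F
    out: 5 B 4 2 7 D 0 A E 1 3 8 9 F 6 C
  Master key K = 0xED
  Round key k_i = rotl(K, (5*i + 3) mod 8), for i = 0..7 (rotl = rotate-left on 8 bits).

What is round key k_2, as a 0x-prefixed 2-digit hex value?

K = 0xED
k_0 = rotl(K, (5*0+3) mod 8) = rotl(K, 3) = 0x6F
k_1 = rotl(K, (5*1+3) mod 8) = rotl(K, 0) = 0xED
k_2 = rotl(K, (5*2+3) mod 8) = rotl(K, 5) = 0xBD

0xBD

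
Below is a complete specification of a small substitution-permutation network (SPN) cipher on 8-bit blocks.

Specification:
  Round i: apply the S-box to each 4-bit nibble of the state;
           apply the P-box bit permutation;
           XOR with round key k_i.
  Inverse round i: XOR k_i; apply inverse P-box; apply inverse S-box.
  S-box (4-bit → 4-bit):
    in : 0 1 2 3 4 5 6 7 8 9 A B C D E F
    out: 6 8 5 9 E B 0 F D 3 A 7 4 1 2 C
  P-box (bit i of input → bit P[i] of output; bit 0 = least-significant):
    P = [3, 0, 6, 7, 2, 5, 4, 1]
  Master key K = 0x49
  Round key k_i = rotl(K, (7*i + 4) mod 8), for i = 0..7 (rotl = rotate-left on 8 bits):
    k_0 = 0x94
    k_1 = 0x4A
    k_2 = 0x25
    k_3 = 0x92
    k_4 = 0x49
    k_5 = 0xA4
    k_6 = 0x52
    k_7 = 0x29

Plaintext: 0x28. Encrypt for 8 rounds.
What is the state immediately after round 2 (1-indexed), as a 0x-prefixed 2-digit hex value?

s_0 = plaintext = 0x28
s_1 = Round(s_0, k_0) = 0x48
s_2 = Round(s_1, k_1) = 0xB0
s_3 = Round(s_2, k_2) = 0x50
s_4 = Round(s_3, k_3) = 0xF5
s_5 = Round(s_4, k_4) = 0xD2
s_6 = Round(s_5, k_5) = 0xE8
s_7 = Round(s_6, k_6) = 0xBA
s_8 = Round(s_7, k_7) = 0x9C

0xB0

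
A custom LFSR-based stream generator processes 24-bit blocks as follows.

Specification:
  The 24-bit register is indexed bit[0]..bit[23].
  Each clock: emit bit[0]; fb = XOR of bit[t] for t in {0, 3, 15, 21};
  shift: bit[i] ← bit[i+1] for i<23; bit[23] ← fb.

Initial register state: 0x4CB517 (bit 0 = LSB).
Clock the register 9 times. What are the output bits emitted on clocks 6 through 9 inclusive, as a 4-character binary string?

reg_0 = 0x4CB517
clock 1: out=1, reg = 0x265A8B
clock 2: out=1, reg = 0x932D45
clock 3: out=1, reg = 0xC996A2
clock 4: out=0, reg = 0xE4CB51
clock 5: out=1, reg = 0xF265A8
clock 6: out=0, reg = 0x7932D4
clock 7: out=0, reg = 0xBC996A
clock 8: out=0, reg = 0xDE4CB5
clock 9: out=1, reg = 0xEF265A

0001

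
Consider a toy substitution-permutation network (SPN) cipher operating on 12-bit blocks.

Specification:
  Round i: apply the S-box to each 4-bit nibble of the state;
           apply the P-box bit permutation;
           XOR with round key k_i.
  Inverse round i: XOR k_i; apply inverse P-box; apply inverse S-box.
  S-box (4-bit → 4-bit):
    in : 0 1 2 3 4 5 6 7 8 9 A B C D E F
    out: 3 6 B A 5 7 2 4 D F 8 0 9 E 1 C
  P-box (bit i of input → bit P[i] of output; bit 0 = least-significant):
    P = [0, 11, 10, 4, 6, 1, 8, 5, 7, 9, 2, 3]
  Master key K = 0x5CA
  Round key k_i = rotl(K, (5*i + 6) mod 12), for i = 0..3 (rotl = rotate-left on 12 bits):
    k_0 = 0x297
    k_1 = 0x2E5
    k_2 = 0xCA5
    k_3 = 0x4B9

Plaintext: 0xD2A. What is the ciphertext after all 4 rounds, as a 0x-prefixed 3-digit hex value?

s_0 = plaintext = 0xD2A
s_1 = Round(s_0, k_0) = 0x0E9
s_2 = Round(s_1, k_1) = 0xC34
s_3 = Round(s_2, k_2) = 0x80E
s_4 = Round(s_3, k_3) = 0x476

0x476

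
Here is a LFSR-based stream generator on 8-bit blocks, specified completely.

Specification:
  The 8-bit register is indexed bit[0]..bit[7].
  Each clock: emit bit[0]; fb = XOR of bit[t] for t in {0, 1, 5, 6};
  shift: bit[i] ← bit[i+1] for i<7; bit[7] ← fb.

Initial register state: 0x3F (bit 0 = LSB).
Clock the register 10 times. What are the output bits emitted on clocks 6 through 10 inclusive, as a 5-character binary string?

10010

reg_0 = 0x3F
clock 1: out=1, reg = 0x9F
clock 2: out=1, reg = 0x4F
clock 3: out=1, reg = 0xA7
clock 4: out=1, reg = 0xD3
clock 5: out=1, reg = 0xE9
clock 6: out=1, reg = 0xF4
clock 7: out=0, reg = 0x7A
clock 8: out=0, reg = 0xBD
clock 9: out=1, reg = 0x5E
clock 10: out=0, reg = 0x2F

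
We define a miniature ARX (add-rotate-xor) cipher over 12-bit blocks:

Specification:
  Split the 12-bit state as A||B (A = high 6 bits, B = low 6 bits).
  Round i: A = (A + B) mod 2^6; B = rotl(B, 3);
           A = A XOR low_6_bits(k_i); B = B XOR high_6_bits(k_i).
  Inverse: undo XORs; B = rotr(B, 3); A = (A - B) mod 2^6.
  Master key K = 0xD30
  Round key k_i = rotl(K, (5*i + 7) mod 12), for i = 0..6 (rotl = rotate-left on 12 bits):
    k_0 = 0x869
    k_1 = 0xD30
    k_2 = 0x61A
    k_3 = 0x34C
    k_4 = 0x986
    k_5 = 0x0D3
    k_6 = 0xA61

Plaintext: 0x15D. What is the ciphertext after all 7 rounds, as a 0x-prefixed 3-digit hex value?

0x78A

s_0 = plaintext = 0x15D
s_1 = Round(s_0, k_0) = 0x2CA
s_2 = Round(s_1, k_1) = 0x965
s_3 = Round(s_2, k_2) = 0x434
s_4 = Round(s_3, k_3) = 0x22B
s_5 = Round(s_4, k_4) = 0xD7B
s_6 = Round(s_5, k_5) = 0x8DC
s_7 = Round(s_6, k_6) = 0x78A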